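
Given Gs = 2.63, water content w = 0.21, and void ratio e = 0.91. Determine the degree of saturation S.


Using S = Gs * w / e
S = 2.63 * 0.21 / 0.91
S = 0.6069


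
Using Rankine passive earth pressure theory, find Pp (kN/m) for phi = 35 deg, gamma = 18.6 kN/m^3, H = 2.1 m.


Result: 151.35 kN/m

Derivation:
Compute passive earth pressure coefficient:
Kp = tan^2(45 + phi/2) = tan^2(62.5) = 3.690172
Compute passive force:
Pp = 0.5 * Kp * gamma * H^2
Pp = 0.5 * 3.690172 * 18.6 * 2.1^2
Pp = 151.35 kN/m


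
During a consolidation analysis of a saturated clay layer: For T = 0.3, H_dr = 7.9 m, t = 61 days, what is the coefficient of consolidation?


Using cv = T * H_dr^2 / t
H_dr^2 = 7.9^2 = 62.41
cv = 0.3 * 62.41 / 61
cv = 0.30693 m^2/day


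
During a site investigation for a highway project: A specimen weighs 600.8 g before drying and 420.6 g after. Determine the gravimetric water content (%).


Result: 42.84 %

Derivation:
Using w = (m_wet - m_dry) / m_dry * 100
m_wet - m_dry = 600.8 - 420.6 = 180.2 g
w = 180.2 / 420.6 * 100
w = 42.84 %


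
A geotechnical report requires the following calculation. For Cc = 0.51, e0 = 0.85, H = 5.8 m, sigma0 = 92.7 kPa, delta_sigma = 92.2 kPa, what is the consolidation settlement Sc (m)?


Using Sc = Cc * H / (1 + e0) * log10((sigma0 + delta_sigma) / sigma0)
Stress ratio = (92.7 + 92.2) / 92.7 = 1.99461
log10(1.99461) = 0.299857
Cc * H / (1 + e0) = 0.51 * 5.8 / (1 + 0.85) = 1.59892
Sc = 1.59892 * 0.299857
Sc = 0.4794 m


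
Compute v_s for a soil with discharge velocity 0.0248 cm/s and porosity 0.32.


Using v_s = v_d / n
v_s = 0.0248 / 0.32
v_s = 0.0775 cm/s


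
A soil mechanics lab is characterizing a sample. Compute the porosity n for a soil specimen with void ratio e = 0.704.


Using the relation n = e / (1 + e)
n = 0.704 / (1 + 0.704)
n = 0.704 / 1.704
n = 0.4131


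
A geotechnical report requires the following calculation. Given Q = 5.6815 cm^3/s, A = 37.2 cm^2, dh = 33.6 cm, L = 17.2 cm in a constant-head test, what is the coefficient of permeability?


Compute hydraulic gradient:
i = dh / L = 33.6 / 17.2 = 1.95349
Then apply Darcy's law:
k = Q / (A * i)
k = 5.6815 / (37.2 * 1.95349)
k = 5.6815 / 72.6698
k = 0.078182 cm/s


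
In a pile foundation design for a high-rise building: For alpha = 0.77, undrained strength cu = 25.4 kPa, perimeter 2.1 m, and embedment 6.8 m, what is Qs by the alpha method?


Using Qs = alpha * cu * perimeter * L
Qs = 0.77 * 25.4 * 2.1 * 6.8
Qs = 279.29 kN


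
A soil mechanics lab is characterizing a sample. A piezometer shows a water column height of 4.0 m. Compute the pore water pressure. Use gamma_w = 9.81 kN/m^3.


Using u = gamma_w * h_w
u = 9.81 * 4.0
u = 39.24 kPa


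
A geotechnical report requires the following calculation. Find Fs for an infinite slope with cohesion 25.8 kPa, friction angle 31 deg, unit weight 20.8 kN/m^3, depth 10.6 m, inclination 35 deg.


Result: 1.107

Derivation:
Using Fs = c / (gamma*H*sin(beta)*cos(beta)) + tan(phi)/tan(beta)
Cohesion contribution = 25.8 / (20.8*10.6*sin(35)*cos(35))
Cohesion contribution = 0.249055
Friction contribution = tan(31)/tan(35) = 0.858118
Fs = 0.249055 + 0.858118
Fs = 1.107


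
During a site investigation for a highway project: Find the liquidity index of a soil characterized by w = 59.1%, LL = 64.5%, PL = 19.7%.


Result: 0.879

Derivation:
First compute the plasticity index:
PI = LL - PL = 64.5 - 19.7 = 44.8
Then compute the liquidity index:
LI = (w - PL) / PI
LI = (59.1 - 19.7) / 44.8
LI = 0.879


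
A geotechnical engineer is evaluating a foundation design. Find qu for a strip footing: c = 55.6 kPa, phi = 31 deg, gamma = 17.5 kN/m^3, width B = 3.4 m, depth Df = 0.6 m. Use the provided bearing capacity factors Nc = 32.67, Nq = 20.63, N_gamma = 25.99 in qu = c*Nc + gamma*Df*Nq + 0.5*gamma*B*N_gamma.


Compute qu = c*Nc + gamma*Df*Nq + 0.5*gamma*B*N_gamma
Term 1: 55.6 * 32.67 = 1816.452
Term 2: 17.5 * 0.6 * 20.63 = 216.615
Term 3: 0.5 * 17.5 * 3.4 * 25.99 = 773.2025
qu = 1816.452 + 216.615 + 773.2025
qu = 2806.27 kPa


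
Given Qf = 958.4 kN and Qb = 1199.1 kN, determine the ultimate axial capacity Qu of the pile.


Using Qu = Qf + Qb
Qu = 958.4 + 1199.1
Qu = 2157.5 kN


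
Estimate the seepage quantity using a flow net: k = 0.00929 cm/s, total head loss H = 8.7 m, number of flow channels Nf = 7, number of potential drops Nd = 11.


Convert k to m/s for unit consistency with H:
k = 0.00929 cm/s = 0.00929 / 100 m/s = 9.29e-05 m/s
Using q = k * H * Nf / Nd
Nf / Nd = 7 / 11 = 0.6364
q = 9.29e-05 * 8.7 * 0.6364
q = 0.0005143 m^3/s per m


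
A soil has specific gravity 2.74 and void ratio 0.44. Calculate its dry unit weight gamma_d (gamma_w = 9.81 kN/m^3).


Using gamma_d = Gs * gamma_w / (1 + e)
gamma_d = 2.74 * 9.81 / (1 + 0.44)
gamma_d = 2.74 * 9.81 / 1.44
gamma_d = 18.666 kN/m^3


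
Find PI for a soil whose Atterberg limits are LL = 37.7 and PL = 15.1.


Using PI = LL - PL
PI = 37.7 - 15.1
PI = 22.6


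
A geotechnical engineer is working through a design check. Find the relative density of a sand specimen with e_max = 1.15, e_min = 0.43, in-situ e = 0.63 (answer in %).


Using Dr = (e_max - e) / (e_max - e_min) * 100
e_max - e = 1.15 - 0.63 = 0.52
e_max - e_min = 1.15 - 0.43 = 0.72
Dr = 0.52 / 0.72 * 100
Dr = 72.22 %


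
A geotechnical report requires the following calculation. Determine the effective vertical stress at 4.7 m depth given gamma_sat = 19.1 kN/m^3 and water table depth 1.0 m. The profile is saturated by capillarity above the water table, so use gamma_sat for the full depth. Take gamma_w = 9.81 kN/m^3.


Total stress = gamma_sat * depth
sigma = 19.1 * 4.7 = 89.77 kPa
Pore water pressure u = gamma_w * (depth - d_wt)
u = 9.81 * (4.7 - 1.0) = 36.297 kPa
Effective stress = sigma - u
sigma' = 89.77 - 36.297 = 53.47 kPa


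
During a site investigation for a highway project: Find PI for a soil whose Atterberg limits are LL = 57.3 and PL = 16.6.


Using PI = LL - PL
PI = 57.3 - 16.6
PI = 40.7


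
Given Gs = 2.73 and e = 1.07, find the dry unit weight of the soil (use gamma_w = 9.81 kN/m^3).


Using gamma_d = Gs * gamma_w / (1 + e)
gamma_d = 2.73 * 9.81 / (1 + 1.07)
gamma_d = 2.73 * 9.81 / 2.07
gamma_d = 12.938 kN/m^3


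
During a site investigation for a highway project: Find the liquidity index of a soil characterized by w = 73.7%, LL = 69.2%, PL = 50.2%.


First compute the plasticity index:
PI = LL - PL = 69.2 - 50.2 = 19.0
Then compute the liquidity index:
LI = (w - PL) / PI
LI = (73.7 - 50.2) / 19.0
LI = 1.237


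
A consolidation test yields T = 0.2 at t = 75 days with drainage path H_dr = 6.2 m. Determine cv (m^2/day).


Using cv = T * H_dr^2 / t
H_dr^2 = 6.2^2 = 38.44
cv = 0.2 * 38.44 / 75
cv = 0.10251 m^2/day


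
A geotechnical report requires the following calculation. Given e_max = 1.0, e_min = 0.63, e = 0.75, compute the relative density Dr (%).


Using Dr = (e_max - e) / (e_max - e_min) * 100
e_max - e = 1.0 - 0.75 = 0.25
e_max - e_min = 1.0 - 0.63 = 0.37
Dr = 0.25 / 0.37 * 100
Dr = 67.57 %


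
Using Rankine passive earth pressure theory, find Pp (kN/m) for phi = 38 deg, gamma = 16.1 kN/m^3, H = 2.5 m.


Compute passive earth pressure coefficient:
Kp = tan^2(45 + phi/2) = tan^2(64.0) = 4.203746
Compute passive force:
Pp = 0.5 * Kp * gamma * H^2
Pp = 0.5 * 4.203746 * 16.1 * 2.5^2
Pp = 211.5 kN/m


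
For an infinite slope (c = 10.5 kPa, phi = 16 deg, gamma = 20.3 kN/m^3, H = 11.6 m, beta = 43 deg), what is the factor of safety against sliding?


Result: 0.397

Derivation:
Using Fs = c / (gamma*H*sin(beta)*cos(beta)) + tan(phi)/tan(beta)
Cohesion contribution = 10.5 / (20.3*11.6*sin(43)*cos(43))
Cohesion contribution = 0.0893973
Friction contribution = tan(16)/tan(43) = 0.307497
Fs = 0.0893973 + 0.307497
Fs = 0.397


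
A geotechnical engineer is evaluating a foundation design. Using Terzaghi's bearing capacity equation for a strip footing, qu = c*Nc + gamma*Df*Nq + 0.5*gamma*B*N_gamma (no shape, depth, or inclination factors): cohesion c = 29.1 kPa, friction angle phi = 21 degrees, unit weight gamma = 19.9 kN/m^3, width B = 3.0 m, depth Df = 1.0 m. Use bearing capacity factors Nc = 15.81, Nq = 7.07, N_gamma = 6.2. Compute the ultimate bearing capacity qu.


Result: 785.83 kPa

Derivation:
Compute qu = c*Nc + gamma*Df*Nq + 0.5*gamma*B*N_gamma
Term 1: 29.1 * 15.81 = 460.071
Term 2: 19.9 * 1.0 * 7.07 = 140.693
Term 3: 0.5 * 19.9 * 3.0 * 6.2 = 185.07
qu = 460.071 + 140.693 + 185.07
qu = 785.83 kPa


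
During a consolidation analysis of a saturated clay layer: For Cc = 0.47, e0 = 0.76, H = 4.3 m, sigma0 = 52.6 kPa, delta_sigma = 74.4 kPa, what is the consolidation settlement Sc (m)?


Using Sc = Cc * H / (1 + e0) * log10((sigma0 + delta_sigma) / sigma0)
Stress ratio = (52.6 + 74.4) / 52.6 = 2.41445
log10(2.41445) = 0.382818
Cc * H / (1 + e0) = 0.47 * 4.3 / (1 + 0.76) = 1.1483
Sc = 1.1483 * 0.382818
Sc = 0.4396 m


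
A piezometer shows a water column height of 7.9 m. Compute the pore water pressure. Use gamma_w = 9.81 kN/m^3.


Result: 77.5 kPa

Derivation:
Using u = gamma_w * h_w
u = 9.81 * 7.9
u = 77.5 kPa


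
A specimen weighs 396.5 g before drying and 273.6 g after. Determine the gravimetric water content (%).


Using w = (m_wet - m_dry) / m_dry * 100
m_wet - m_dry = 396.5 - 273.6 = 122.9 g
w = 122.9 / 273.6 * 100
w = 44.92 %


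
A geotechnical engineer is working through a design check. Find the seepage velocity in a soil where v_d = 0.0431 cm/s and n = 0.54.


Using v_s = v_d / n
v_s = 0.0431 / 0.54
v_s = 0.07981 cm/s


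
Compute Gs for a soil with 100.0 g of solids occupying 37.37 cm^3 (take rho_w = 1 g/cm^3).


Result: 2.676

Derivation:
Using Gs = m_s / (V_s * rho_w)
Since rho_w = 1 g/cm^3:
Gs = 100.0 / 37.37
Gs = 2.676


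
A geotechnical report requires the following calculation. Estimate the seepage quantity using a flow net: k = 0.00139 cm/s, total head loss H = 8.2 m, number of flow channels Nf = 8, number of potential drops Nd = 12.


Result: 7.599e-05 m^3/s per m

Derivation:
Convert k to m/s for unit consistency with H:
k = 0.00139 cm/s = 0.00139 / 100 m/s = 1.39e-05 m/s
Using q = k * H * Nf / Nd
Nf / Nd = 8 / 12 = 0.6667
q = 1.39e-05 * 8.2 * 0.6667
q = 7.599e-05 m^3/s per m


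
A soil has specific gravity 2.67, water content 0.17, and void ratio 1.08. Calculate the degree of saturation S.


Using S = Gs * w / e
S = 2.67 * 0.17 / 1.08
S = 0.4203


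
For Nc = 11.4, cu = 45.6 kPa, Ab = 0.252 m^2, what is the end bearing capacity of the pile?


Using Qb = Nc * cu * Ab
Qb = 11.4 * 45.6 * 0.252
Qb = 131.0 kN


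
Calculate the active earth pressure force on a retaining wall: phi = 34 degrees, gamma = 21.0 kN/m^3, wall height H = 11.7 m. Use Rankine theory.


Result: 406.36 kN/m

Derivation:
Compute active earth pressure coefficient:
Ka = tan^2(45 - phi/2) = tan^2(28.0) = 0.282715
Compute active force:
Pa = 0.5 * Ka * gamma * H^2
Pa = 0.5 * 0.282715 * 21.0 * 11.7^2
Pa = 406.36 kN/m


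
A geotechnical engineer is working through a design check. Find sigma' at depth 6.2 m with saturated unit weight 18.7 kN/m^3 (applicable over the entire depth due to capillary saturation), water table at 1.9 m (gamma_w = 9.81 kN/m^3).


Total stress = gamma_sat * depth
sigma = 18.7 * 6.2 = 115.94 kPa
Pore water pressure u = gamma_w * (depth - d_wt)
u = 9.81 * (6.2 - 1.9) = 42.183 kPa
Effective stress = sigma - u
sigma' = 115.94 - 42.183 = 73.76 kPa


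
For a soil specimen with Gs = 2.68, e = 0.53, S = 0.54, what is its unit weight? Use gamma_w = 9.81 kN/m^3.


Using gamma = gamma_w * (Gs + S*e) / (1 + e)
Numerator: Gs + S*e = 2.68 + 0.54*0.53 = 2.9662
Denominator: 1 + e = 1 + 0.53 = 1.53
gamma = 9.81 * 2.9662 / 1.53
gamma = 19.019 kN/m^3


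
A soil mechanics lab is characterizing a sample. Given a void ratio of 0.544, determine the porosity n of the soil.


Result: 0.3523

Derivation:
Using the relation n = e / (1 + e)
n = 0.544 / (1 + 0.544)
n = 0.544 / 1.544
n = 0.3523


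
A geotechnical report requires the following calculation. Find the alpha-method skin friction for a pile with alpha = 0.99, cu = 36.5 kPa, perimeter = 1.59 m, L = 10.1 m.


Using Qs = alpha * cu * perimeter * L
Qs = 0.99 * 36.5 * 1.59 * 10.1
Qs = 580.29 kN


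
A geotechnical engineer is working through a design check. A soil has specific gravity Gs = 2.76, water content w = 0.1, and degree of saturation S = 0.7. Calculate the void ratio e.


Using the relation e = Gs * w / S
e = 2.76 * 0.1 / 0.7
e = 0.3943


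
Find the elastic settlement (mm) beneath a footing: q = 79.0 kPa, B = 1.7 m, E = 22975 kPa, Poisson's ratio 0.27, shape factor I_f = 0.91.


Result: 4.932 mm

Derivation:
Using Se = q * B * (1 - nu^2) * I_f / E
1 - nu^2 = 1 - 0.27^2 = 0.9271
Se = 79.0 * 1.7 * 0.9271 * 0.91 / 22975
Se = 0.004932 m
Convert to mm: Se = 0.004932 * 1000 = 4.932 mm


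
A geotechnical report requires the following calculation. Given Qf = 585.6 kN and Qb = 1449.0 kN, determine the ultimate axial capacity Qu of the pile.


Using Qu = Qf + Qb
Qu = 585.6 + 1449.0
Qu = 2034.6 kN


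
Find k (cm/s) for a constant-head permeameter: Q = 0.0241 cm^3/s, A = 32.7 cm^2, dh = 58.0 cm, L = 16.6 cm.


Compute hydraulic gradient:
i = dh / L = 58.0 / 16.6 = 3.49398
Then apply Darcy's law:
k = Q / (A * i)
k = 0.0241 / (32.7 * 3.49398)
k = 0.0241 / 114.253
k = 0.000211 cm/s


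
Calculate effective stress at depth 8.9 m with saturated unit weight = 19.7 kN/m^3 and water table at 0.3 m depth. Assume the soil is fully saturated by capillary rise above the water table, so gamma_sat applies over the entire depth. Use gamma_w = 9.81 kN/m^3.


Total stress = gamma_sat * depth
sigma = 19.7 * 8.9 = 175.33 kPa
Pore water pressure u = gamma_w * (depth - d_wt)
u = 9.81 * (8.9 - 0.3) = 84.366 kPa
Effective stress = sigma - u
sigma' = 175.33 - 84.366 = 90.96 kPa


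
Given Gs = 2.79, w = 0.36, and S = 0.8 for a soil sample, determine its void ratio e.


Result: 1.2555

Derivation:
Using the relation e = Gs * w / S
e = 2.79 * 0.36 / 0.8
e = 1.2555


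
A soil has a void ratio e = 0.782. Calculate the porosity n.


Using the relation n = e / (1 + e)
n = 0.782 / (1 + 0.782)
n = 0.782 / 1.782
n = 0.4388


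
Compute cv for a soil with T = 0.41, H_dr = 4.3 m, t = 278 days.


Using cv = T * H_dr^2 / t
H_dr^2 = 4.3^2 = 18.49
cv = 0.41 * 18.49 / 278
cv = 0.02727 m^2/day


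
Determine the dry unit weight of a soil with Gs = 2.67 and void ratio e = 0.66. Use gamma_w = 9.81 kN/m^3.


Using gamma_d = Gs * gamma_w / (1 + e)
gamma_d = 2.67 * 9.81 / (1 + 0.66)
gamma_d = 2.67 * 9.81 / 1.66
gamma_d = 15.779 kN/m^3


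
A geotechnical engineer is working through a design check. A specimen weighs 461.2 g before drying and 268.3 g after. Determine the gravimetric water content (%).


Using w = (m_wet - m_dry) / m_dry * 100
m_wet - m_dry = 461.2 - 268.3 = 192.9 g
w = 192.9 / 268.3 * 100
w = 71.9 %


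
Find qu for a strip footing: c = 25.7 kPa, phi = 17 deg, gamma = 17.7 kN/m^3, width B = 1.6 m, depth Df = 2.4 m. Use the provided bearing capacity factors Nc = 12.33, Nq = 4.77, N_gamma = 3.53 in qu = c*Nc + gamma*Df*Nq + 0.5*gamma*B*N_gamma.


Compute qu = c*Nc + gamma*Df*Nq + 0.5*gamma*B*N_gamma
Term 1: 25.7 * 12.33 = 316.881
Term 2: 17.7 * 2.4 * 4.77 = 202.6296
Term 3: 0.5 * 17.7 * 1.6 * 3.53 = 49.9848
qu = 316.881 + 202.6296 + 49.9848
qu = 569.5 kPa


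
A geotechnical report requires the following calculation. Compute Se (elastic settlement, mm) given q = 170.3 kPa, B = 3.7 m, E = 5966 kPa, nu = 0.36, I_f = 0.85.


Using Se = q * B * (1 - nu^2) * I_f / E
1 - nu^2 = 1 - 0.36^2 = 0.8704
Se = 170.3 * 3.7 * 0.8704 * 0.85 / 5966
Se = 0.078140 m
Convert to mm: Se = 0.078140 * 1000 = 78.14 mm


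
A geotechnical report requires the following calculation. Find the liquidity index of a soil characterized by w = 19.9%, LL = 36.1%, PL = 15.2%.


First compute the plasticity index:
PI = LL - PL = 36.1 - 15.2 = 20.9
Then compute the liquidity index:
LI = (w - PL) / PI
LI = (19.9 - 15.2) / 20.9
LI = 0.225


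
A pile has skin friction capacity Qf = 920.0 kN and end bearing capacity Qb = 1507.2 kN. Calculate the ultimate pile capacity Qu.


Using Qu = Qf + Qb
Qu = 920.0 + 1507.2
Qu = 2427.2 kN


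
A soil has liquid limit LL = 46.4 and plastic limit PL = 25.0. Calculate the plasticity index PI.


Result: 21.4

Derivation:
Using PI = LL - PL
PI = 46.4 - 25.0
PI = 21.4


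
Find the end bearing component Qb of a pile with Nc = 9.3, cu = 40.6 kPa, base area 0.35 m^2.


Using Qb = Nc * cu * Ab
Qb = 9.3 * 40.6 * 0.35
Qb = 132.15 kN


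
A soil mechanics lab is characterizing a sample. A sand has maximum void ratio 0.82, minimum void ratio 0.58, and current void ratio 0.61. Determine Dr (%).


Using Dr = (e_max - e) / (e_max - e_min) * 100
e_max - e = 0.82 - 0.61 = 0.21
e_max - e_min = 0.82 - 0.58 = 0.24
Dr = 0.21 / 0.24 * 100
Dr = 87.5 %


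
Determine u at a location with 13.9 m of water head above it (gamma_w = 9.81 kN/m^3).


Using u = gamma_w * h_w
u = 9.81 * 13.9
u = 136.36 kPa


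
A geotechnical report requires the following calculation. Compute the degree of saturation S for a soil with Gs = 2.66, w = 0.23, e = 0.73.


Using S = Gs * w / e
S = 2.66 * 0.23 / 0.73
S = 0.8381


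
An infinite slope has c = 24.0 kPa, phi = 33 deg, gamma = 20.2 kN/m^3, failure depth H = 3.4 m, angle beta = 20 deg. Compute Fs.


Using Fs = c / (gamma*H*sin(beta)*cos(beta)) + tan(phi)/tan(beta)
Cohesion contribution = 24.0 / (20.2*3.4*sin(20)*cos(20))
Cohesion contribution = 1.08729
Friction contribution = tan(33)/tan(20) = 1.78423
Fs = 1.08729 + 1.78423
Fs = 2.872


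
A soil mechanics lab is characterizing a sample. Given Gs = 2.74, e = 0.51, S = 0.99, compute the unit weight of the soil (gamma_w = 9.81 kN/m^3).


Using gamma = gamma_w * (Gs + S*e) / (1 + e)
Numerator: Gs + S*e = 2.74 + 0.99*0.51 = 3.2449
Denominator: 1 + e = 1 + 0.51 = 1.51
gamma = 9.81 * 3.2449 / 1.51
gamma = 21.081 kN/m^3


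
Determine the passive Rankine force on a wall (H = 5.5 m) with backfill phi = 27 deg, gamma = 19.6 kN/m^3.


Compute passive earth pressure coefficient:
Kp = tan^2(45 + phi/2) = tan^2(58.5) = 2.66294
Compute passive force:
Pp = 0.5 * Kp * gamma * H^2
Pp = 0.5 * 2.66294 * 19.6 * 5.5^2
Pp = 789.43 kN/m


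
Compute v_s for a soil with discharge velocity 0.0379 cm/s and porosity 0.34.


Using v_s = v_d / n
v_s = 0.0379 / 0.34
v_s = 0.11147 cm/s


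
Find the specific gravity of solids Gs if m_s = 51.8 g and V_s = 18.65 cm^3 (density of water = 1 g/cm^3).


Using Gs = m_s / (V_s * rho_w)
Since rho_w = 1 g/cm^3:
Gs = 51.8 / 18.65
Gs = 2.777


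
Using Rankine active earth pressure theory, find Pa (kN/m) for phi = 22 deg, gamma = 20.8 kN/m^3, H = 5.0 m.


Compute active earth pressure coefficient:
Ka = tan^2(45 - phi/2) = tan^2(34.0) = 0.454962
Compute active force:
Pa = 0.5 * Ka * gamma * H^2
Pa = 0.5 * 0.454962 * 20.8 * 5.0^2
Pa = 118.29 kN/m


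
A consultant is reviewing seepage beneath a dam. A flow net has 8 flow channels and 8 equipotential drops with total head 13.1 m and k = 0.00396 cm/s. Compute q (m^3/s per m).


Convert k to m/s for unit consistency with H:
k = 0.00396 cm/s = 0.00396 / 100 m/s = 3.96e-05 m/s
Using q = k * H * Nf / Nd
Nf / Nd = 8 / 8 = 1.0
q = 3.96e-05 * 13.1 * 1.0
q = 0.0005188 m^3/s per m


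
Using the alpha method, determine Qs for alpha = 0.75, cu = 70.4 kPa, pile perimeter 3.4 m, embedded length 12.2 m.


Result: 2190.14 kN

Derivation:
Using Qs = alpha * cu * perimeter * L
Qs = 0.75 * 70.4 * 3.4 * 12.2
Qs = 2190.14 kN


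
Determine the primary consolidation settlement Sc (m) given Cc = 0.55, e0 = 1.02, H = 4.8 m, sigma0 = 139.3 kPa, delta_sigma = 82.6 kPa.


Using Sc = Cc * H / (1 + e0) * log10((sigma0 + delta_sigma) / sigma0)
Stress ratio = (139.3 + 82.6) / 139.3 = 1.59296
log10(1.59296) = 0.202206
Cc * H / (1 + e0) = 0.55 * 4.8 / (1 + 1.02) = 1.30693
Sc = 1.30693 * 0.202206
Sc = 0.2643 m


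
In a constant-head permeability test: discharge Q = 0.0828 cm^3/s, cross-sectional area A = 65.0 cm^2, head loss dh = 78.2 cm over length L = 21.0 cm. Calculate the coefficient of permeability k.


Result: 0.000342 cm/s

Derivation:
Compute hydraulic gradient:
i = dh / L = 78.2 / 21.0 = 3.72381
Then apply Darcy's law:
k = Q / (A * i)
k = 0.0828 / (65.0 * 3.72381)
k = 0.0828 / 242.048
k = 0.000342 cm/s


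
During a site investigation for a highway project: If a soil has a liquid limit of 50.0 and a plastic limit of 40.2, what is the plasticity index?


Using PI = LL - PL
PI = 50.0 - 40.2
PI = 9.8


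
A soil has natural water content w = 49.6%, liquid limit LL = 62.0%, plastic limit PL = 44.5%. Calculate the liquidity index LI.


First compute the plasticity index:
PI = LL - PL = 62.0 - 44.5 = 17.5
Then compute the liquidity index:
LI = (w - PL) / PI
LI = (49.6 - 44.5) / 17.5
LI = 0.291


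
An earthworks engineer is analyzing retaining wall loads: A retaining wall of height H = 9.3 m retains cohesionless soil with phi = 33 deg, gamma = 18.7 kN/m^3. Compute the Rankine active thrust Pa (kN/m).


Compute active earth pressure coefficient:
Ka = tan^2(45 - phi/2) = tan^2(28.5) = 0.294801
Compute active force:
Pa = 0.5 * Ka * gamma * H^2
Pa = 0.5 * 0.294801 * 18.7 * 9.3^2
Pa = 238.4 kN/m


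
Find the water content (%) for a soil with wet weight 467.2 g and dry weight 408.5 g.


Using w = (m_wet - m_dry) / m_dry * 100
m_wet - m_dry = 467.2 - 408.5 = 58.7 g
w = 58.7 / 408.5 * 100
w = 14.37 %


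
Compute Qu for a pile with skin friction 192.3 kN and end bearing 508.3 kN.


Using Qu = Qf + Qb
Qu = 192.3 + 508.3
Qu = 700.6 kN


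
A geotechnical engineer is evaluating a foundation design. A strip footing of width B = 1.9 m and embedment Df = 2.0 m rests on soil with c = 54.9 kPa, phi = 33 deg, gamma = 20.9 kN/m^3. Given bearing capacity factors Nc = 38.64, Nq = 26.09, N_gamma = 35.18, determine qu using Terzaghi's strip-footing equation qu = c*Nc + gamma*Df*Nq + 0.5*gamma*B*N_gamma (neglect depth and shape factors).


Result: 3910.4 kPa

Derivation:
Compute qu = c*Nc + gamma*Df*Nq + 0.5*gamma*B*N_gamma
Term 1: 54.9 * 38.64 = 2121.336
Term 2: 20.9 * 2.0 * 26.09 = 1090.562
Term 3: 0.5 * 20.9 * 1.9 * 35.18 = 698.4989
qu = 2121.336 + 1090.562 + 698.4989
qu = 3910.4 kPa


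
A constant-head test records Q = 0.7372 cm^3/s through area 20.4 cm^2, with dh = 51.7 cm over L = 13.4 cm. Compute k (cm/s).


Compute hydraulic gradient:
i = dh / L = 51.7 / 13.4 = 3.85821
Then apply Darcy's law:
k = Q / (A * i)
k = 0.7372 / (20.4 * 3.85821)
k = 0.7372 / 78.7075
k = 0.009366 cm/s


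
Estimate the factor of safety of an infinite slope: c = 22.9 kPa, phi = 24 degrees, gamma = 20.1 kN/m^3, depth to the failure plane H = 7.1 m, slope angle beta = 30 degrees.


Using Fs = c / (gamma*H*sin(beta)*cos(beta)) + tan(phi)/tan(beta)
Cohesion contribution = 22.9 / (20.1*7.1*sin(30)*cos(30))
Cohesion contribution = 0.370579
Friction contribution = tan(24)/tan(30) = 0.771159
Fs = 0.370579 + 0.771159
Fs = 1.142


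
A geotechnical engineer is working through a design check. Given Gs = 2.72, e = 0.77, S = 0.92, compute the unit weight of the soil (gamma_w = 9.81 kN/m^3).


Using gamma = gamma_w * (Gs + S*e) / (1 + e)
Numerator: Gs + S*e = 2.72 + 0.92*0.77 = 3.4284
Denominator: 1 + e = 1 + 0.77 = 1.77
gamma = 9.81 * 3.4284 / 1.77
gamma = 19.001 kN/m^3


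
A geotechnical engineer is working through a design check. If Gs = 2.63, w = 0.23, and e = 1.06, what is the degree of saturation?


Using S = Gs * w / e
S = 2.63 * 0.23 / 1.06
S = 0.5707


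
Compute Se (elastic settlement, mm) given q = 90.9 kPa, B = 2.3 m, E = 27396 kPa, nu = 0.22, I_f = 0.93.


Result: 6.754 mm

Derivation:
Using Se = q * B * (1 - nu^2) * I_f / E
1 - nu^2 = 1 - 0.22^2 = 0.9516
Se = 90.9 * 2.3 * 0.9516 * 0.93 / 27396
Se = 0.006754 m
Convert to mm: Se = 0.006754 * 1000 = 6.754 mm


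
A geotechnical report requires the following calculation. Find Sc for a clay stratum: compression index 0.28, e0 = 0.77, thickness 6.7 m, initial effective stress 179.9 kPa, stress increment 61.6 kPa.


Using Sc = Cc * H / (1 + e0) * log10((sigma0 + delta_sigma) / sigma0)
Stress ratio = (179.9 + 61.6) / 179.9 = 1.34241
log10(1.34241) = 0.127886
Cc * H / (1 + e0) = 0.28 * 6.7 / (1 + 0.77) = 1.05989
Sc = 1.05989 * 0.127886
Sc = 0.1355 m


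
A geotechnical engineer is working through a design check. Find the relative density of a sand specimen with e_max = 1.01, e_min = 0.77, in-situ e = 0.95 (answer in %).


Using Dr = (e_max - e) / (e_max - e_min) * 100
e_max - e = 1.01 - 0.95 = 0.06
e_max - e_min = 1.01 - 0.77 = 0.24
Dr = 0.06 / 0.24 * 100
Dr = 25.0 %


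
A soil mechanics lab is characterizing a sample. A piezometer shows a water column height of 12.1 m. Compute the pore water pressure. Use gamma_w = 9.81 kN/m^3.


Using u = gamma_w * h_w
u = 9.81 * 12.1
u = 118.7 kPa


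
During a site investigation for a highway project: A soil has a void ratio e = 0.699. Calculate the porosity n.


Using the relation n = e / (1 + e)
n = 0.699 / (1 + 0.699)
n = 0.699 / 1.699
n = 0.4114


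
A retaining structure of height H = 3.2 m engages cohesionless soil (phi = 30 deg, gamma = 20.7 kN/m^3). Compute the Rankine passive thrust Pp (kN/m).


Compute passive earth pressure coefficient:
Kp = tan^2(45 + phi/2) = tan^2(60.0) = 3
Compute passive force:
Pp = 0.5 * Kp * gamma * H^2
Pp = 0.5 * 3 * 20.7 * 3.2^2
Pp = 317.95 kN/m


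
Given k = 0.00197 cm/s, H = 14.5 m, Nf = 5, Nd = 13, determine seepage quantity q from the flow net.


Convert k to m/s for unit consistency with H:
k = 0.00197 cm/s = 0.00197 / 100 m/s = 1.97e-05 m/s
Using q = k * H * Nf / Nd
Nf / Nd = 5 / 13 = 0.3846
q = 1.97e-05 * 14.5 * 0.3846
q = 0.0001099 m^3/s per m


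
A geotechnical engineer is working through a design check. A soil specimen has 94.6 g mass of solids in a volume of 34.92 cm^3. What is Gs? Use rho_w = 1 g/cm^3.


Result: 2.709

Derivation:
Using Gs = m_s / (V_s * rho_w)
Since rho_w = 1 g/cm^3:
Gs = 94.6 / 34.92
Gs = 2.709


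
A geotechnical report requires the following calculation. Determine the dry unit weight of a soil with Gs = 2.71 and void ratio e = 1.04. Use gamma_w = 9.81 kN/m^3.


Using gamma_d = Gs * gamma_w / (1 + e)
gamma_d = 2.71 * 9.81 / (1 + 1.04)
gamma_d = 2.71 * 9.81 / 2.04
gamma_d = 13.032 kN/m^3


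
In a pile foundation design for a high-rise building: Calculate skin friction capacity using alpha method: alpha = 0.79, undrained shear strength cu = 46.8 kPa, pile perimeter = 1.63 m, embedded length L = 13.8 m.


Result: 831.65 kN

Derivation:
Using Qs = alpha * cu * perimeter * L
Qs = 0.79 * 46.8 * 1.63 * 13.8
Qs = 831.65 kN


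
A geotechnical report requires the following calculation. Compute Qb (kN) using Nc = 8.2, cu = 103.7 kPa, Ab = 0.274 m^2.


Result: 232.99 kN

Derivation:
Using Qb = Nc * cu * Ab
Qb = 8.2 * 103.7 * 0.274
Qb = 232.99 kN


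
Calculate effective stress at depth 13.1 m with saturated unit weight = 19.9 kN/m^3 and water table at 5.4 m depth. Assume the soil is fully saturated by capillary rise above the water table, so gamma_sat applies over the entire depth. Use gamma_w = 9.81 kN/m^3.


Total stress = gamma_sat * depth
sigma = 19.9 * 13.1 = 260.69 kPa
Pore water pressure u = gamma_w * (depth - d_wt)
u = 9.81 * (13.1 - 5.4) = 75.537 kPa
Effective stress = sigma - u
sigma' = 260.69 - 75.537 = 185.15 kPa


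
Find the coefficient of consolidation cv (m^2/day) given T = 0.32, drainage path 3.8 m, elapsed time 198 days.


Using cv = T * H_dr^2 / t
H_dr^2 = 3.8^2 = 14.44
cv = 0.32 * 14.44 / 198
cv = 0.02334 m^2/day


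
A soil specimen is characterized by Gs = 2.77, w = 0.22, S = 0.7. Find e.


Using the relation e = Gs * w / S
e = 2.77 * 0.22 / 0.7
e = 0.8706


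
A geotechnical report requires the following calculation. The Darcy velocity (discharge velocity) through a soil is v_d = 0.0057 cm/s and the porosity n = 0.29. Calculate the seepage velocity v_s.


Using v_s = v_d / n
v_s = 0.0057 / 0.29
v_s = 0.01966 cm/s


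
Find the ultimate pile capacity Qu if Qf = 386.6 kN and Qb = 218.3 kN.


Using Qu = Qf + Qb
Qu = 386.6 + 218.3
Qu = 604.9 kN


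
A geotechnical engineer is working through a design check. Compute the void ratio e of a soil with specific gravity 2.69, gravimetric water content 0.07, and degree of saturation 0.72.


Using the relation e = Gs * w / S
e = 2.69 * 0.07 / 0.72
e = 0.2615


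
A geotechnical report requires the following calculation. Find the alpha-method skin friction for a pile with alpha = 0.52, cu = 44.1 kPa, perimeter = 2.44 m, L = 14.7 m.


Result: 822.52 kN

Derivation:
Using Qs = alpha * cu * perimeter * L
Qs = 0.52 * 44.1 * 2.44 * 14.7
Qs = 822.52 kN


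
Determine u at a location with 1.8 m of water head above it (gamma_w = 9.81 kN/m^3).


Using u = gamma_w * h_w
u = 9.81 * 1.8
u = 17.66 kPa


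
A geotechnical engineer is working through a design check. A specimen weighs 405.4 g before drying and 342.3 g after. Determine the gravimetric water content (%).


Using w = (m_wet - m_dry) / m_dry * 100
m_wet - m_dry = 405.4 - 342.3 = 63.1 g
w = 63.1 / 342.3 * 100
w = 18.43 %


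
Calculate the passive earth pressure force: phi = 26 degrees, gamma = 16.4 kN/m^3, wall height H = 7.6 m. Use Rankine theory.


Compute passive earth pressure coefficient:
Kp = tan^2(45 + phi/2) = tan^2(58.0) = 2.561071
Compute passive force:
Pp = 0.5 * Kp * gamma * H^2
Pp = 0.5 * 2.561071 * 16.4 * 7.6^2
Pp = 1213.0 kN/m


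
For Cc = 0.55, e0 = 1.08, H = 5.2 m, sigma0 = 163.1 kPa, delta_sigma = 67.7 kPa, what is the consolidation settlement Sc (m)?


Result: 0.2073 m

Derivation:
Using Sc = Cc * H / (1 + e0) * log10((sigma0 + delta_sigma) / sigma0)
Stress ratio = (163.1 + 67.7) / 163.1 = 1.41508
log10(1.41508) = 0.150782
Cc * H / (1 + e0) = 0.55 * 5.2 / (1 + 1.08) = 1.375
Sc = 1.375 * 0.150782
Sc = 0.2073 m


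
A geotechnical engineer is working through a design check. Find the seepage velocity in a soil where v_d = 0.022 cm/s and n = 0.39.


Using v_s = v_d / n
v_s = 0.022 / 0.39
v_s = 0.05641 cm/s


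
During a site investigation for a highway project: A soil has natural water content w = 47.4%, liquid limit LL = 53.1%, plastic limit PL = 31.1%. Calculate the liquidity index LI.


Result: 0.741

Derivation:
First compute the plasticity index:
PI = LL - PL = 53.1 - 31.1 = 22.0
Then compute the liquidity index:
LI = (w - PL) / PI
LI = (47.4 - 31.1) / 22.0
LI = 0.741


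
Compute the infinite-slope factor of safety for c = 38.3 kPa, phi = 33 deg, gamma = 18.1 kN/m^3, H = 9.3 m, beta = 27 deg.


Using Fs = c / (gamma*H*sin(beta)*cos(beta)) + tan(phi)/tan(beta)
Cohesion contribution = 38.3 / (18.1*9.3*sin(27)*cos(27))
Cohesion contribution = 0.562483
Friction contribution = tan(33)/tan(27) = 1.27453
Fs = 0.562483 + 1.27453
Fs = 1.837


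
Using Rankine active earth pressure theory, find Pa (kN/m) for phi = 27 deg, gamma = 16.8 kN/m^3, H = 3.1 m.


Compute active earth pressure coefficient:
Ka = tan^2(45 - phi/2) = tan^2(31.5) = 0.375525
Compute active force:
Pa = 0.5 * Ka * gamma * H^2
Pa = 0.5 * 0.375525 * 16.8 * 3.1^2
Pa = 30.31 kN/m


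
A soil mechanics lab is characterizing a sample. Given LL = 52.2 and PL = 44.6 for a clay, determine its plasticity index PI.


Result: 7.6

Derivation:
Using PI = LL - PL
PI = 52.2 - 44.6
PI = 7.6


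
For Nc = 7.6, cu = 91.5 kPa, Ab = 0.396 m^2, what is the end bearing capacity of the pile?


Using Qb = Nc * cu * Ab
Qb = 7.6 * 91.5 * 0.396
Qb = 275.38 kN


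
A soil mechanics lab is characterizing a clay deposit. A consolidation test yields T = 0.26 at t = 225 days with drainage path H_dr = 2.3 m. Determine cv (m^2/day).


Result: 0.00611 m^2/day

Derivation:
Using cv = T * H_dr^2 / t
H_dr^2 = 2.3^2 = 5.29
cv = 0.26 * 5.29 / 225
cv = 0.00611 m^2/day


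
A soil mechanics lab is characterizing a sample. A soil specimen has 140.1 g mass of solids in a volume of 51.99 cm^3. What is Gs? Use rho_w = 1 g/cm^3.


Using Gs = m_s / (V_s * rho_w)
Since rho_w = 1 g/cm^3:
Gs = 140.1 / 51.99
Gs = 2.695


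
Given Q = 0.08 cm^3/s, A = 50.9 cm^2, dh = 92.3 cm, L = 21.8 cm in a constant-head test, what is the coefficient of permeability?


Compute hydraulic gradient:
i = dh / L = 92.3 / 21.8 = 4.23394
Then apply Darcy's law:
k = Q / (A * i)
k = 0.08 / (50.9 * 4.23394)
k = 0.08 / 215.508
k = 0.000371 cm/s


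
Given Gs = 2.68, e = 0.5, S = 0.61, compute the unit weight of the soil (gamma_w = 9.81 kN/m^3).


Using gamma = gamma_w * (Gs + S*e) / (1 + e)
Numerator: Gs + S*e = 2.68 + 0.61*0.5 = 2.985
Denominator: 1 + e = 1 + 0.5 = 1.5
gamma = 9.81 * 2.985 / 1.5
gamma = 19.522 kN/m^3


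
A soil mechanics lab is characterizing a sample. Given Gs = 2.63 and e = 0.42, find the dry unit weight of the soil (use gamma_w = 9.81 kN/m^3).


Result: 18.169 kN/m^3

Derivation:
Using gamma_d = Gs * gamma_w / (1 + e)
gamma_d = 2.63 * 9.81 / (1 + 0.42)
gamma_d = 2.63 * 9.81 / 1.42
gamma_d = 18.169 kN/m^3


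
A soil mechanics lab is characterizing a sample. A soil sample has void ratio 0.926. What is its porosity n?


Using the relation n = e / (1 + e)
n = 0.926 / (1 + 0.926)
n = 0.926 / 1.926
n = 0.4808


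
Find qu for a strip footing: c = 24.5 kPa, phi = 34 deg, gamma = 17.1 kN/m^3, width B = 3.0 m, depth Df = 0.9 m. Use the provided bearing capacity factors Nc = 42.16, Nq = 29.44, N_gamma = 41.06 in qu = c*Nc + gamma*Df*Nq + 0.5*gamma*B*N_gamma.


Compute qu = c*Nc + gamma*Df*Nq + 0.5*gamma*B*N_gamma
Term 1: 24.5 * 42.16 = 1032.92
Term 2: 17.1 * 0.9 * 29.44 = 453.0816
Term 3: 0.5 * 17.1 * 3.0 * 41.06 = 1053.189
qu = 1032.92 + 453.0816 + 1053.189
qu = 2539.19 kPa


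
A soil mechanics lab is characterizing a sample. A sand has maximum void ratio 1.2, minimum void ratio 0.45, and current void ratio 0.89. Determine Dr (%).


Result: 41.33 %

Derivation:
Using Dr = (e_max - e) / (e_max - e_min) * 100
e_max - e = 1.2 - 0.89 = 0.31
e_max - e_min = 1.2 - 0.45 = 0.75
Dr = 0.31 / 0.75 * 100
Dr = 41.33 %


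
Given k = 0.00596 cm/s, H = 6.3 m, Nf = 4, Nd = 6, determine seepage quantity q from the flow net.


Convert k to m/s for unit consistency with H:
k = 0.00596 cm/s = 0.00596 / 100 m/s = 5.96e-05 m/s
Using q = k * H * Nf / Nd
Nf / Nd = 4 / 6 = 0.6667
q = 5.96e-05 * 6.3 * 0.6667
q = 0.0002503 m^3/s per m


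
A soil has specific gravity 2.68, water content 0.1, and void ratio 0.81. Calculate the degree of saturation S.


Using S = Gs * w / e
S = 2.68 * 0.1 / 0.81
S = 0.3309


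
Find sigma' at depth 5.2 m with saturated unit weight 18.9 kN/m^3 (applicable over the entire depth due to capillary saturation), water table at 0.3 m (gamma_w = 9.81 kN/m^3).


Total stress = gamma_sat * depth
sigma = 18.9 * 5.2 = 98.28 kPa
Pore water pressure u = gamma_w * (depth - d_wt)
u = 9.81 * (5.2 - 0.3) = 48.069 kPa
Effective stress = sigma - u
sigma' = 98.28 - 48.069 = 50.21 kPa


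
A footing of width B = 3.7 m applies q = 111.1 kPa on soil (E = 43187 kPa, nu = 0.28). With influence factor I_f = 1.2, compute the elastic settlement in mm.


Using Se = q * B * (1 - nu^2) * I_f / E
1 - nu^2 = 1 - 0.28^2 = 0.9216
Se = 111.1 * 3.7 * 0.9216 * 1.2 / 43187
Se = 0.010527 m
Convert to mm: Se = 0.010527 * 1000 = 10.527 mm


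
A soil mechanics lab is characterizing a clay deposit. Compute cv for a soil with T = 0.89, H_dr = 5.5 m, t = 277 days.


Result: 0.09719 m^2/day

Derivation:
Using cv = T * H_dr^2 / t
H_dr^2 = 5.5^2 = 30.25
cv = 0.89 * 30.25 / 277
cv = 0.09719 m^2/day


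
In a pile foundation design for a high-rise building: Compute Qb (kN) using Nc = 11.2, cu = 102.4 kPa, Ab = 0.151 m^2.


Using Qb = Nc * cu * Ab
Qb = 11.2 * 102.4 * 0.151
Qb = 173.18 kN


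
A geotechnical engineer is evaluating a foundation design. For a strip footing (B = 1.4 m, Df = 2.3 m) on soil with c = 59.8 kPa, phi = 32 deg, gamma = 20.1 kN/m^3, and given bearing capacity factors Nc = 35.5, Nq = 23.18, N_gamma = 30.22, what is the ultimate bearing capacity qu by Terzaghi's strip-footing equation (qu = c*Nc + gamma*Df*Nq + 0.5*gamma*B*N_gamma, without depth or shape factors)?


Result: 3619.71 kPa

Derivation:
Compute qu = c*Nc + gamma*Df*Nq + 0.5*gamma*B*N_gamma
Term 1: 59.8 * 35.5 = 2122.9
Term 2: 20.1 * 2.3 * 23.18 = 1071.6114
Term 3: 0.5 * 20.1 * 1.4 * 30.22 = 425.1954
qu = 2122.9 + 1071.6114 + 425.1954
qu = 3619.71 kPa


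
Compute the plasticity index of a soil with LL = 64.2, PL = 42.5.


Result: 21.7

Derivation:
Using PI = LL - PL
PI = 64.2 - 42.5
PI = 21.7


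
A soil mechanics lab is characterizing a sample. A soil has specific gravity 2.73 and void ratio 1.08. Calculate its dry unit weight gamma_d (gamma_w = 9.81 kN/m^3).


Result: 12.876 kN/m^3

Derivation:
Using gamma_d = Gs * gamma_w / (1 + e)
gamma_d = 2.73 * 9.81 / (1 + 1.08)
gamma_d = 2.73 * 9.81 / 2.08
gamma_d = 12.876 kN/m^3


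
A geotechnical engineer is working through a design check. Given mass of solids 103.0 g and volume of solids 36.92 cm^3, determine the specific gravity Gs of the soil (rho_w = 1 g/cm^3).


Using Gs = m_s / (V_s * rho_w)
Since rho_w = 1 g/cm^3:
Gs = 103.0 / 36.92
Gs = 2.79


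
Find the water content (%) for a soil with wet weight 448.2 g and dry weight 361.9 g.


Using w = (m_wet - m_dry) / m_dry * 100
m_wet - m_dry = 448.2 - 361.9 = 86.3 g
w = 86.3 / 361.9 * 100
w = 23.85 %


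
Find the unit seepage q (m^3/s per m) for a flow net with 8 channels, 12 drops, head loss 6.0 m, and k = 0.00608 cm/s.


Convert k to m/s for unit consistency with H:
k = 0.00608 cm/s = 0.00608 / 100 m/s = 6.08e-05 m/s
Using q = k * H * Nf / Nd
Nf / Nd = 8 / 12 = 0.6667
q = 6.08e-05 * 6.0 * 0.6667
q = 0.0002432 m^3/s per m


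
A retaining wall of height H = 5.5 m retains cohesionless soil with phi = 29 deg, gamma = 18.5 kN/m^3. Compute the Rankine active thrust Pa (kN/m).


Result: 97.09 kN/m

Derivation:
Compute active earth pressure coefficient:
Ka = tan^2(45 - phi/2) = tan^2(30.5) = 0.346974
Compute active force:
Pa = 0.5 * Ka * gamma * H^2
Pa = 0.5 * 0.346974 * 18.5 * 5.5^2
Pa = 97.09 kN/m


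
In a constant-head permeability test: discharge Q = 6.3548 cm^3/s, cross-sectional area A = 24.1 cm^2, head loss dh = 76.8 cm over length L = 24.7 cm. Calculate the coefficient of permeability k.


Compute hydraulic gradient:
i = dh / L = 76.8 / 24.7 = 3.10931
Then apply Darcy's law:
k = Q / (A * i)
k = 6.3548 / (24.1 * 3.10931)
k = 6.3548 / 74.9344
k = 0.084805 cm/s


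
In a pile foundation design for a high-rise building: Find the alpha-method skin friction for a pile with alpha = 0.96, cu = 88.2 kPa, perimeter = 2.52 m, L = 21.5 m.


Using Qs = alpha * cu * perimeter * L
Qs = 0.96 * 88.2 * 2.52 * 21.5
Qs = 4587.53 kN


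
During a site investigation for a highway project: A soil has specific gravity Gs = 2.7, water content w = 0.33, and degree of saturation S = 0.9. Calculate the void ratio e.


Result: 0.99

Derivation:
Using the relation e = Gs * w / S
e = 2.7 * 0.33 / 0.9
e = 0.99


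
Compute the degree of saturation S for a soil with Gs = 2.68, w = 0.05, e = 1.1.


Using S = Gs * w / e
S = 2.68 * 0.05 / 1.1
S = 0.1218


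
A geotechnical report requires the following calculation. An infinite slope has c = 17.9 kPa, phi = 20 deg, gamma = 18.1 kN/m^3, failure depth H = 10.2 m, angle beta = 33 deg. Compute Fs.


Using Fs = c / (gamma*H*sin(beta)*cos(beta)) + tan(phi)/tan(beta)
Cohesion contribution = 17.9 / (18.1*10.2*sin(33)*cos(33))
Cohesion contribution = 0.212263
Friction contribution = tan(20)/tan(33) = 0.560465
Fs = 0.212263 + 0.560465
Fs = 0.773


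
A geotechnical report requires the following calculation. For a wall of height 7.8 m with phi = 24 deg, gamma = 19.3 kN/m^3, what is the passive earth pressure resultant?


Result: 1392.14 kN/m

Derivation:
Compute passive earth pressure coefficient:
Kp = tan^2(45 + phi/2) = tan^2(57.0) = 2.371184
Compute passive force:
Pp = 0.5 * Kp * gamma * H^2
Pp = 0.5 * 2.371184 * 19.3 * 7.8^2
Pp = 1392.14 kN/m
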